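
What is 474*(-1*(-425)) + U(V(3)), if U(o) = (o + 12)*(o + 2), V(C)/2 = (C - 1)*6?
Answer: 202386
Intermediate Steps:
V(C) = -12 + 12*C (V(C) = 2*((C - 1)*6) = 2*((-1 + C)*6) = 2*(-6 + 6*C) = -12 + 12*C)
U(o) = (2 + o)*(12 + o) (U(o) = (12 + o)*(2 + o) = (2 + o)*(12 + o))
474*(-1*(-425)) + U(V(3)) = 474*(-1*(-425)) + (24 + (-12 + 12*3)² + 14*(-12 + 12*3)) = 474*425 + (24 + (-12 + 36)² + 14*(-12 + 36)) = 201450 + (24 + 24² + 14*24) = 201450 + (24 + 576 + 336) = 201450 + 936 = 202386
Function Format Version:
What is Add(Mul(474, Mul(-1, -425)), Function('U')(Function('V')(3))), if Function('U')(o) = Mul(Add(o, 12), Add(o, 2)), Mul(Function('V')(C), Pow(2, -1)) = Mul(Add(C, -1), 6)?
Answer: 202386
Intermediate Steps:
Function('V')(C) = Add(-12, Mul(12, C)) (Function('V')(C) = Mul(2, Mul(Add(C, -1), 6)) = Mul(2, Mul(Add(-1, C), 6)) = Mul(2, Add(-6, Mul(6, C))) = Add(-12, Mul(12, C)))
Function('U')(o) = Mul(Add(2, o), Add(12, o)) (Function('U')(o) = Mul(Add(12, o), Add(2, o)) = Mul(Add(2, o), Add(12, o)))
Add(Mul(474, Mul(-1, -425)), Function('U')(Function('V')(3))) = Add(Mul(474, Mul(-1, -425)), Add(24, Pow(Add(-12, Mul(12, 3)), 2), Mul(14, Add(-12, Mul(12, 3))))) = Add(Mul(474, 425), Add(24, Pow(Add(-12, 36), 2), Mul(14, Add(-12, 36)))) = Add(201450, Add(24, Pow(24, 2), Mul(14, 24))) = Add(201450, Add(24, 576, 336)) = Add(201450, 936) = 202386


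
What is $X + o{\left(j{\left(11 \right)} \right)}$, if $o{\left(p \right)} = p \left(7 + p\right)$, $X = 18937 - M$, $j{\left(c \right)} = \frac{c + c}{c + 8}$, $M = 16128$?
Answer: $\frac{1017459}{361} \approx 2818.4$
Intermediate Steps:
$j{\left(c \right)} = \frac{2 c}{8 + c}$
$X = 2809$ ($X = 18937 - 16128 = 2809$)
$X + o{\left(j{\left(11 \right)} \right)} = 2809 + 2 \cdot 11 \frac{1}{8 + 11} \left(7 + 2 \cdot 11 \frac{1}{8 + 11}\right) = 2809 + 2 \cdot 11 \cdot \frac{1}{19} \left(7 + 2 \cdot 11 \cdot \frac{1}{19}\right) = 2809 + \frac{22 \left(7 + \frac{22}{19}\right)}{19} = 2809 + \frac{22}{19} \cdot \frac{155}{19} = 2809 + \frac{3410}{361} = \frac{1017459}{361}$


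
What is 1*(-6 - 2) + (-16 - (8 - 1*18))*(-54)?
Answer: 316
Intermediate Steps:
1*(-6 - 2) + (-16 - (8 - 1*18))*(-54) = 1*(-8) + (-16 - (8 - 18))*(-54) = -8 + (-16 - 1*(-10))*(-54) = -8 + (-16 + 10)*(-54) = -8 - 6*(-54) = -8 + 324 = 316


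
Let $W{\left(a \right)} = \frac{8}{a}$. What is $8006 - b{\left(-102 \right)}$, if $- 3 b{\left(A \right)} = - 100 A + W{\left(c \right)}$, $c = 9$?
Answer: $\frac{307970}{27} \approx 11406.0$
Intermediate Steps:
$b{\left(A \right)} = - \frac{8}{27} + \frac{100 A}{3}$ ($b{\left(A \right)} = - \frac{- 100 A + \frac{8}{9}}{3} = - \frac{\frac{8}{9} - 100 A}{3} = - \frac{8}{27} + \frac{100 A}{3}$)
$8006 - b{\left(-102 \right)} = 8006 - \left(- \frac{8}{27} + \frac{100}{3} \left(-102\right)\right) = 8006 - \left(- \frac{8}{27} - 3400\right) = 8006 - - \frac{91808}{27} = 8006 + \frac{91808}{27} = \frac{307970}{27}$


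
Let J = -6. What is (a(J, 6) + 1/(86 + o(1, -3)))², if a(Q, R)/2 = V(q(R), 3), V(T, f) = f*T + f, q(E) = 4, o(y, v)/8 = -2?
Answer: 4414201/4900 ≈ 900.86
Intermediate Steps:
o(y, v) = -16 (o(y, v) = 8*(-2) = -16)
V(T, f) = f + T*f (V(T, f) = T*f + f = f + T*f)
a(Q, R) = 30 (a(Q, R) = 2*(3*(1 + 4)) = 2*(3*5) = 2*15 = 30)
(a(J, 6) + 1/(86 + o(1, -3)))² = (30 + 1/(86 - 16))² = (30 + 1/70)² = (2101/70)² = 4414201/4900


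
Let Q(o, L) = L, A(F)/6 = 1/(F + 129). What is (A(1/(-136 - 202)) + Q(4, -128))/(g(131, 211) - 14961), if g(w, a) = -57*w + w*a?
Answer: -5578900/227292013 ≈ -0.024545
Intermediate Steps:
g(w, a) = -57*w + a*w
A(F) = 6/(129 + F) (A(F) = 6/(F + 129) = 6/(129 + F))
(A(1/(-136 - 202)) + Q(4, -128))/(g(131, 211) - 14961) = (6/(129 + 1/(-136 - 202)) - 128)/(131*(-57 + 211) - 14961) = (6/(129 + 1/(-338)) - 128)/(131*154 - 14961) = (6/(129 - 1/338) - 128)/(20174 - 14961) = (6/(43601/338) - 128)/5213 = (6*(338/43601) - 128)*(1/5213) = (2028/43601 - 128)*(1/5213) = -5578900/43601*1/5213 = -5578900/227292013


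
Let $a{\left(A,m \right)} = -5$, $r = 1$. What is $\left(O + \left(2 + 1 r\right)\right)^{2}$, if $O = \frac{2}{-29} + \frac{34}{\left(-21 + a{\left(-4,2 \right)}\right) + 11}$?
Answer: $\frac{83521}{189225} \approx 0.44138$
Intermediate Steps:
$O = - \frac{1016}{435}$ ($O = \frac{2}{-29} + \frac{34}{\left(-21 - 5\right) + 11} = 2 \left(- \frac{1}{29}\right) + \frac{34}{-26 + 11} = - \frac{2}{29} + \frac{34}{-15} = - \frac{2}{29} + 34 \left(- \frac{1}{15}\right) = - \frac{2}{29} - \frac{34}{15} = - \frac{1016}{435} \approx -2.3356$)
$\left(O + \left(2 + 1 r\right)\right)^{2} = \left(- \frac{1016}{435} + \left(2 + 1 \cdot 1\right)\right)^{2} = \left(- \frac{1016}{435} + \left(2 + 1\right)\right)^{2} = \left(- \frac{1016}{435} + 3\right)^{2} = \left(\frac{289}{435}\right)^{2} = \frac{83521}{189225}$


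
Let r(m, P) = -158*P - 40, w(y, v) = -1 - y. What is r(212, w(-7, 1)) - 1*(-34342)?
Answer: 33354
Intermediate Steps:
r(m, P) = -40 - 158*P
r(212, w(-7, 1)) - 1*(-34342) = (-40 - 158*(-1 - 1*(-7))) - 1*(-34342) = (-40 - 158*(-1 + 7)) + 34342 = (-40 - 158*6) + 34342 = (-40 - 948) + 34342 = -988 + 34342 = 33354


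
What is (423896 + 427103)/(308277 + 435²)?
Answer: 10253/5994 ≈ 1.7105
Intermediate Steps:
(423896 + 427103)/(308277 + 435²) = 850999/(308277 + 189225) = 850999/497502 = 850999*(1/497502) = 10253/5994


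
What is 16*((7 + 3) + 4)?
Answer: 224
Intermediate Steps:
16*((7 + 3) + 4) = 16*(10 + 4) = 16*14 = 224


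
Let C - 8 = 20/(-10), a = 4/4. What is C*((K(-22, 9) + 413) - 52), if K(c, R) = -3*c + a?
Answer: 2568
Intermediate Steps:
a = 1 (a = 4*(¼) = 1)
K(c, R) = 1 - 3*c (K(c, R) = -3*c + 1 = 1 - 3*c)
C = 6 (C = 8 + 20/(-10) = 8 + 20*(-⅒) = 8 - 2 = 6)
C*((K(-22, 9) + 413) - 52) = 6*(((1 - 3*(-22)) + 413) - 52) = 6*(((1 + 66) + 413) - 52) = 6*((67 + 413) - 52) = 6*(480 - 52) = 6*428 = 2568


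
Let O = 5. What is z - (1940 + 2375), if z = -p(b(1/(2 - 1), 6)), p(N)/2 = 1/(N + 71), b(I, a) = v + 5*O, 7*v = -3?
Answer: -2886749/669 ≈ -4315.0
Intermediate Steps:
v = -3/7 (v = (1/7)*(-3) = -3/7 ≈ -0.42857)
b(I, a) = 172/7 (b(I, a) = -3/7 + 5*5 = -3/7 + 25 = 172/7)
p(N) = 2/(71 + N) (p(N) = 2/(N + 71) = 2/(71 + N))
z = -14/669 (z = -2/(71 + 172/7) = -2/669/7 = -2*7/669 = -1*14/669 = -14/669 ≈ -0.020927)
z - (1940 + 2375) = -14/669 - (1940 + 2375) = -14/669 - 1*4315 = -14/669 - 4315 = -2886749/669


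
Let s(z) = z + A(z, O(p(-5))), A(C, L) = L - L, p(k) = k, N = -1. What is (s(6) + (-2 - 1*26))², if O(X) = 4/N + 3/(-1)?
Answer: 484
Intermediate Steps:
O(X) = -7 (O(X) = 4/(-1) + 3/(-1) = 4*(-1) + 3*(-1) = -4 - 3 = -7)
A(C, L) = 0
s(z) = z (s(z) = z + 0 = z)
(s(6) + (-2 - 1*26))² = (6 + (-2 - 1*26))² = (6 + (-2 - 26))² = (6 - 28)² = (-22)² = 484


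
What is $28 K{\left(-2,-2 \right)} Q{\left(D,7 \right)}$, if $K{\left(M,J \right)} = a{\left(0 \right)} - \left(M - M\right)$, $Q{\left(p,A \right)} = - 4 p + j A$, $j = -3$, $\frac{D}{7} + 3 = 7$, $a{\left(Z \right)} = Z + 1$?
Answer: $-3724$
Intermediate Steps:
$a{\left(Z \right)} = 1 + Z$
$D = 28$ ($D = -21 + 7 \cdot 7 = -21 + 49 = 28$)
$Q{\left(p,A \right)} = - 4 p - 3 A$
$K{\left(M,J \right)} = 1$ ($K{\left(M,J \right)} = \left(1 + 0\right) - \left(M - M\right) = 1 - 0 = 1 + 0 = 1$)
$28 K{\left(-2,-2 \right)} Q{\left(D,7 \right)} = 28 \cdot 1 \left(\left(-4\right) 28 - 21\right) = 28 \left(-112 - 21\right) = 28 \left(-133\right) = -3724$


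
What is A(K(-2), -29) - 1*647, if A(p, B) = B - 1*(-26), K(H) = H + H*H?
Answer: -650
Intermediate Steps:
K(H) = H + H²
A(p, B) = 26 + B (A(p, B) = B + 26 = 26 + B)
A(K(-2), -29) - 1*647 = (26 - 29) - 1*647 = -3 - 647 = -650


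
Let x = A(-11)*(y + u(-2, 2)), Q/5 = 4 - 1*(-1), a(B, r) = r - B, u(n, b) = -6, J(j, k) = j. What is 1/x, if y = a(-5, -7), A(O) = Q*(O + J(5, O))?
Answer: 1/1200 ≈ 0.00083333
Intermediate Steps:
Q = 25 (Q = 5*(4 - 1*(-1)) = 5*(4 + 1) = 5*5 = 25)
A(O) = 125 + 25*O (A(O) = 25*(O + 5) = 25*(5 + O) = 125 + 25*O)
y = -2 (y = -7 - 1*(-5) = -7 + 5 = -2)
x = 1200 (x = (125 + 25*(-11))*(-2 - 6) = (125 - 275)*(-8) = -150*(-8) = 1200)
1/x = 1/1200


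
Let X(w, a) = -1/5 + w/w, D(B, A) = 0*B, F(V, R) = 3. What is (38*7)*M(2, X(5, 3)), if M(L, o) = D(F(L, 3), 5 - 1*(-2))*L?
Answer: 0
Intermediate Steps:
D(B, A) = 0
X(w, a) = ⅘ (X(w, a) = -1*⅕ + 1 = -⅕ + 1 = ⅘)
M(L, o) = 0 (M(L, o) = 0*L = 0)
(38*7)*M(2, X(5, 3)) = (38*7)*0 = 266*0 = 0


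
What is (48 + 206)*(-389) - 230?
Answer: -99036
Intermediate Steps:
(48 + 206)*(-389) - 230 = 254*(-389) - 230 = -98806 - 230 = -99036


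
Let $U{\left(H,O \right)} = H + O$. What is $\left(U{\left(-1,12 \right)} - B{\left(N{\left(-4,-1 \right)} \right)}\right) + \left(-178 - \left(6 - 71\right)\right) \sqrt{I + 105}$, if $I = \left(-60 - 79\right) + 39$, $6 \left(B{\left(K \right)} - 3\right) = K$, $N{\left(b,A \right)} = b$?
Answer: $\frac{26}{3} - 113 \sqrt{5} \approx -244.01$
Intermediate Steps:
$B{\left(K \right)} = 3 + \frac{K}{6}$
$I = -100$ ($I = -139 + 39 = -100$)
$\left(U{\left(-1,12 \right)} - B{\left(N{\left(-4,-1 \right)} \right)}\right) + \left(-178 - \left(6 - 71\right)\right) \sqrt{I + 105} = \left(\left(-1 + 12\right) - \left(3 + \frac{1}{6} \left(-4\right)\right)\right) + \left(-178 - \left(6 - 71\right)\right) \sqrt{-100 + 105} = \left(11 - \left(3 - \frac{2}{3}\right)\right) + \left(-178 - -65\right) \sqrt{5} = \left(11 - \frac{7}{3}\right) + \left(-178 + 65\right) \sqrt{5} = \left(11 - \frac{7}{3}\right) - 113 \sqrt{5} = \frac{26}{3} - 113 \sqrt{5}$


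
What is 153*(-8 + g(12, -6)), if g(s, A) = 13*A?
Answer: -13158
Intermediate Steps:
153*(-8 + g(12, -6)) = 153*(-8 + 13*(-6)) = 153*(-8 - 78) = 153*(-86) = -13158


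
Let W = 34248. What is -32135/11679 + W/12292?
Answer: 1244743/35889567 ≈ 0.034683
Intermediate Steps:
-32135/11679 + W/12292 = -32135/11679 + 34248/12292 = -32135*1/11679 + 34248*(1/12292) = -32135/11679 + 8562/3073 = 1244743/35889567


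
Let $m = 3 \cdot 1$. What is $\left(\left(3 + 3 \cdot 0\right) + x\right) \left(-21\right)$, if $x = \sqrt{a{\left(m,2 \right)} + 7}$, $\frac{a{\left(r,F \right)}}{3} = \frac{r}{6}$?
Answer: $-63 - \frac{21 \sqrt{34}}{2} \approx -124.22$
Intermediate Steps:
$m = 3$
$a{\left(r,F \right)} = \frac{r}{2}$ ($a{\left(r,F \right)} = 3 \frac{r}{6} = \frac{r}{2}$)
$x = \frac{\sqrt{34}}{2}$ ($x = \sqrt{\frac{1}{2} \cdot 3 + 7} = \sqrt{\frac{3}{2} + 7} = \sqrt{\frac{17}{2}} = \frac{\sqrt{34}}{2} \approx 2.9155$)
$\left(\left(3 + 3 \cdot 0\right) + x\right) \left(-21\right) = \left(\left(3 + 3 \cdot 0\right) + \frac{\sqrt{34}}{2}\right) \left(-21\right) = \left(\left(3 + 0\right) + \frac{\sqrt{34}}{2}\right) \left(-21\right) = \left(3 + \frac{\sqrt{34}}{2}\right) \left(-21\right) = -63 - \frac{21 \sqrt{34}}{2}$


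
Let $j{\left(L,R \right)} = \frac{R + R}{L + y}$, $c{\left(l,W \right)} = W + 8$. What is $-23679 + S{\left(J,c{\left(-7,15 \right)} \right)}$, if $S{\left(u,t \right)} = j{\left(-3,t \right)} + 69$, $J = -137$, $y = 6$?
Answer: $- \frac{70784}{3} \approx -23595.0$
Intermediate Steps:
$c{\left(l,W \right)} = 8 + W$
$j{\left(L,R \right)} = \frac{2 R}{6 + L}$ ($j{\left(L,R \right)} = \frac{R + R}{L + 6} = \frac{2 R}{6 + L}$)
$S{\left(u,t \right)} = 69 + \frac{2 t}{3}$ ($S{\left(u,t \right)} = \frac{2 t}{6 - 3} + 69 = \frac{2 t}{3} + 69 = 69 + \frac{2 t}{3}$)
$-23679 + S{\left(J,c{\left(-7,15 \right)} \right)} = -23679 + \left(69 + \frac{2 \left(8 + 15\right)}{3}\right) = -23679 + \left(69 + \frac{2}{3} \cdot 23\right) = -23679 + \left(69 + \frac{46}{3}\right) = -23679 + \frac{253}{3} = - \frac{70784}{3}$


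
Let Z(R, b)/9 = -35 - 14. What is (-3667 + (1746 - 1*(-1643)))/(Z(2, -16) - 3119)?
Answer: 139/1780 ≈ 0.078090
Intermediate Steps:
Z(R, b) = -441 (Z(R, b) = 9*(-35 - 14) = 9*(-49) = -441)
(-3667 + (1746 - 1*(-1643)))/(Z(2, -16) - 3119) = (-3667 + (1746 - 1*(-1643)))/(-441 - 3119) = (-3667 + (1746 + 1643))/(-3560) = (-3667 + 3389)*(-1/3560) = -278*(-1/3560) = 139/1780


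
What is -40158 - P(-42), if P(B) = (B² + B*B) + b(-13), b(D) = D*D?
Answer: -43855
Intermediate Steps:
b(D) = D²
P(B) = 169 + 2*B² (P(B) = (B² + B*B) + (-13)² = (B² + B²) + 169 = 2*B² + 169 = 169 + 2*B²)
-40158 - P(-42) = -40158 - (169 + 2*(-42)²) = -40158 - (169 + 2*1764) = -40158 - (169 + 3528) = -40158 - 1*3697 = -40158 - 3697 = -43855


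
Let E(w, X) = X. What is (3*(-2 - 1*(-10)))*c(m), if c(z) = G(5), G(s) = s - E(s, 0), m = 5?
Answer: 120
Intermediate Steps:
G(s) = s (G(s) = s - 1*0 = s + 0 = s)
c(z) = 5
(3*(-2 - 1*(-10)))*c(m) = (3*(-2 - 1*(-10)))*5 = (3*(-2 + 10))*5 = (3*8)*5 = 24*5 = 120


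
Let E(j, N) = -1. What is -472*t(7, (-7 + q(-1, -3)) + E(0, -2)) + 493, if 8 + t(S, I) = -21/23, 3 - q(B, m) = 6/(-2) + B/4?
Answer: 108099/23 ≈ 4700.0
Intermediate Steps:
q(B, m) = 6 - B/4 (q(B, m) = 3 - (6/(-2) + B/4) = 3 - (6*(-½) + B*(¼)) = 3 - (-3 + B/4) = 3 + (3 - B/4) = 6 - B/4)
t(S, I) = -205/23 (t(S, I) = -8 - 21/23 = -205/23)
-472*t(7, (-7 + q(-1, -3)) + E(0, -2)) + 493 = -472*(-205/23) + 493 = 96760/23 + 493 = 108099/23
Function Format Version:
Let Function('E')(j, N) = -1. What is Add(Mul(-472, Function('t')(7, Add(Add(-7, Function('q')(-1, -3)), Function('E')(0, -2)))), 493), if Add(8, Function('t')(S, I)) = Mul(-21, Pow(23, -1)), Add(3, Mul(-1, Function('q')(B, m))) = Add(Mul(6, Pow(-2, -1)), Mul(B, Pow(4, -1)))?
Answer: Rational(108099, 23) ≈ 4700.0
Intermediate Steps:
Function('q')(B, m) = Add(6, Mul(Rational(-1, 4), B)) (Function('q')(B, m) = Add(3, Mul(-1, Add(Mul(6, Pow(-2, -1)), Mul(B, Pow(4, -1))))) = Add(3, Mul(-1, Add(Mul(6, Rational(-1, 2)), Mul(B, Rational(1, 4))))) = Add(3, Mul(-1, Add(-3, Mul(Rational(1, 4), B)))) = Add(3, Add(3, Mul(Rational(-1, 4), B))) = Add(6, Mul(Rational(-1, 4), B)))
Function('t')(S, I) = Rational(-205, 23) (Function('t')(S, I) = Add(-8, Mul(-21, Pow(23, -1))) = Add(-8, Mul(-21, Rational(1, 23))) = Add(-8, Rational(-21, 23)) = Rational(-205, 23))
Add(Mul(-472, Function('t')(7, Add(Add(-7, Function('q')(-1, -3)), Function('E')(0, -2)))), 493) = Add(Mul(-472, Rational(-205, 23)), 493) = Add(Rational(96760, 23), 493) = Rational(108099, 23)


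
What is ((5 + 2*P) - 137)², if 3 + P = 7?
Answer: 15376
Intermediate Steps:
P = 4 (P = -3 + 7 = 4)
((5 + 2*P) - 137)² = ((5 + 2*4) - 137)² = ((5 + 8) - 137)² = (13 - 137)² = (-124)² = 15376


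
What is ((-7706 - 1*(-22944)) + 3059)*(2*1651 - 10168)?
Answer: -125627202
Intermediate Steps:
((-7706 - 1*(-22944)) + 3059)*(2*1651 - 10168) = ((-7706 + 22944) + 3059)*(3302 - 10168) = (15238 + 3059)*(-6866) = 18297*(-6866) = -125627202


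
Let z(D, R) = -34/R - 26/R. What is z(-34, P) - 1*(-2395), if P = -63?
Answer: 50315/21 ≈ 2396.0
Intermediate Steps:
z(D, R) = -60/R
z(-34, P) - 1*(-2395) = -60/(-63) - 1*(-2395) = -60*(-1/63) + 2395 = 20/21 + 2395 = 50315/21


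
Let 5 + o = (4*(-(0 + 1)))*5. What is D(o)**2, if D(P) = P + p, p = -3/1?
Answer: 784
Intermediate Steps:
p = -3 (p = -3*1 = -3)
o = -25 (o = -5 + (4*(-(0 + 1)))*5 = -5 + (4*(-1*1))*5 = -5 + (4*(-1))*5 = -5 - 4*5 = -5 - 20 = -25)
D(P) = -3 + P (D(P) = P - 3 = -3 + P)
D(o)**2 = (-3 - 25)**2 = (-28)**2 = 784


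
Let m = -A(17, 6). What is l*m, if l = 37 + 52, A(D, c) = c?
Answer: -534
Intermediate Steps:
l = 89
m = -6 (m = -1*6 = -6)
l*m = 89*(-6) = -534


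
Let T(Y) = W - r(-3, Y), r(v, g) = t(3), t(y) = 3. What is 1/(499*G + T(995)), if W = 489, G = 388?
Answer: 1/194098 ≈ 5.1520e-6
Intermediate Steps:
r(v, g) = 3
T(Y) = 486 (T(Y) = 489 - 1*3 = 489 - 3 = 486)
1/(499*G + T(995)) = 1/(499*388 + 486) = 1/(193612 + 486) = 1/194098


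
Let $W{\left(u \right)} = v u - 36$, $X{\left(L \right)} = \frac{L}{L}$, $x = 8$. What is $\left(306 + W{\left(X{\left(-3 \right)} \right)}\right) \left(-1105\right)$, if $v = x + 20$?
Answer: $-329290$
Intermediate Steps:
$X{\left(L \right)} = 1$
$v = 28$ ($v = 8 + 20 = 28$)
$W{\left(u \right)} = -36 + 28 u$ ($W{\left(u \right)} = 28 u - 36 = -36 + 28 u$)
$\left(306 + W{\left(X{\left(-3 \right)} \right)}\right) \left(-1105\right) = \left(306 + \left(-36 + 28 \cdot 1\right)\right) \left(-1105\right) = \left(306 + \left(-36 + 28\right)\right) \left(-1105\right) = \left(306 - 8\right) \left(-1105\right) = 298 \left(-1105\right) = -329290$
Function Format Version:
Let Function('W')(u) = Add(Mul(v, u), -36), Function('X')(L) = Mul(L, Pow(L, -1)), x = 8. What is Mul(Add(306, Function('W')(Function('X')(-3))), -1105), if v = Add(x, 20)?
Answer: -329290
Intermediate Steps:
Function('X')(L) = 1
v = 28 (v = Add(8, 20) = 28)
Function('W')(u) = Add(-36, Mul(28, u)) (Function('W')(u) = Add(Mul(28, u), -36) = Add(-36, Mul(28, u)))
Mul(Add(306, Function('W')(Function('X')(-3))), -1105) = Mul(Add(306, Add(-36, Mul(28, 1))), -1105) = Mul(Add(306, Add(-36, 28)), -1105) = Mul(Add(306, -8), -1105) = Mul(298, -1105) = -329290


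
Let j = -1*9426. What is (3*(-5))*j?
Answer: 141390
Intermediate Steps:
j = -9426
(3*(-5))*j = (3*(-5))*(-9426) = -15*(-9426) = 141390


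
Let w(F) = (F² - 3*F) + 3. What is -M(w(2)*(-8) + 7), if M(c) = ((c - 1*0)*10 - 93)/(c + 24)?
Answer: 103/23 ≈ 4.4783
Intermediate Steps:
w(F) = 3 + F² - 3*F
M(c) = (-93 + 10*c)/(24 + c) (M(c) = ((c + 0)*10 - 93)/(24 + c) = (c*10 - 93)/(24 + c) = (10*c - 93)/(24 + c) = (-93 + 10*c)/(24 + c))
-M(w(2)*(-8) + 7) = -(-93 + 10*((3 + 2² - 3*2)*(-8) + 7))/(24 + ((3 + 2² - 3*2)*(-8) + 7)) = -(-93 + 10*((3 + 4 - 6)*(-8) + 7))/(24 + ((3 + 4 - 6)*(-8) + 7)) = -(-93 + 10*(1*(-8) + 7))/(24 + (1*(-8) + 7)) = -(-93 + 10*(-8 + 7))/(24 + (-8 + 7)) = -(-93 + 10*(-1))/(24 - 1) = -(-93 - 10)/23 = -(-103)/23 = -1*(-103/23) = 103/23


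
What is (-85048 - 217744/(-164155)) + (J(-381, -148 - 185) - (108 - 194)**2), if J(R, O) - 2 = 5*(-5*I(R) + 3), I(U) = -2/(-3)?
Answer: -45524617073/492465 ≈ -92442.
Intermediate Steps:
I(U) = 2/3 (I(U) = -2*(-1/3) = 2/3)
J(R, O) = 1/3 (J(R, O) = 2 + 5*(-5*2/3 + 3) = 2 + 5*(-10/3 + 3) = 2 + 5*(-1/3) = 2 - 5/3 = 1/3)
(-85048 - 217744/(-164155)) + (J(-381, -148 - 185) - (108 - 194)**2) = (-85048 - 217744/(-164155)) + (1/3 - (108 - 194)**2) = (-85048 - 217744*(-1/164155)) + (1/3 - 1*(-86)**2) = (-85048 + 217744/164155) + (1/3 - 1*7396) = -13960836696/164155 + (1/3 - 7396) = -13960836696/164155 - 22187/3 = -45524617073/492465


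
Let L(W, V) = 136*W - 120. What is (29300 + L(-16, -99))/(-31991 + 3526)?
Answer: -27004/28465 ≈ -0.94867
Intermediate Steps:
L(W, V) = -120 + 136*W
(29300 + L(-16, -99))/(-31991 + 3526) = (29300 + (-120 + 136*(-16)))/(-31991 + 3526) = (29300 + (-120 - 2176))/(-28465) = (29300 - 2296)*(-1/28465) = 27004*(-1/28465) = -27004/28465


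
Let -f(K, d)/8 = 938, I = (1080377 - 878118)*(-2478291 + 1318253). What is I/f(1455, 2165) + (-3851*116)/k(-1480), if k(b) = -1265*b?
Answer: 409767512919063/13105400 ≈ 3.1267e+7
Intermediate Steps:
I = -234628125842 (I = 202259*(-1160038) = -234628125842)
f(K, d) = -7504 (f(K, d) = -8*938 = -7504)
I/f(1455, 2165) + (-3851*116)/k(-1480) = -234628125842/(-7504) + (-3851*116)/((-1265*(-1480))) = -234628125842*(-1/7504) - 446716/1872200 = 1750956163/56 - 446716*1/1872200 = 1750956163/56 - 111679/468050 = 409767512919063/13105400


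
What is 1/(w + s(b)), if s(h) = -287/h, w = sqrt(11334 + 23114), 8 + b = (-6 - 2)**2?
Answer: 328/2202991 + 256*sqrt(2153)/2202991 ≈ 0.0055409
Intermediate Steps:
b = 56 (b = -8 + (-6 - 2)**2 = -8 + (-8)**2 = -8 + 64 = 56)
w = 4*sqrt(2153) (w = sqrt(34448) = 4*sqrt(2153) ≈ 185.60)
1/(w + s(b)) = 1/(4*sqrt(2153) - 287/56) = 1/(4*sqrt(2153) - 287*1/56) = 1/(4*sqrt(2153) - 41/8) = 1/(-41/8 + 4*sqrt(2153))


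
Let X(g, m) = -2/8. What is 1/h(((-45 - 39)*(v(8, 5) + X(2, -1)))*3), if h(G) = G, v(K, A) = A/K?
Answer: -2/189 ≈ -0.010582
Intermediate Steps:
X(g, m) = -¼ (X(g, m) = -2*⅛ = -¼)
1/h(((-45 - 39)*(v(8, 5) + X(2, -1)))*3) = 1/(((-45 - 39)*(5/8 - ¼))*3) = 1/(-84*(5*(⅛) - ¼)*3) = 1/(-84*(5/8 - ¼)*3) = 1/(-84*3/8*3) = 1/(-63/2*3) = 1/(-189/2) = -2/189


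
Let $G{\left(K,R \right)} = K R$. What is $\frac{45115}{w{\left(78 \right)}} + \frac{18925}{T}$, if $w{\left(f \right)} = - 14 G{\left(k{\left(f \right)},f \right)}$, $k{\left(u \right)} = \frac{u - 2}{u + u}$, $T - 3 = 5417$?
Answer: $- \frac{418670}{5149} \approx -81.311$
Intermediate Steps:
$T = 5420$ ($T = 3 + 5417 = 5420$)
$k{\left(u \right)} = \frac{-2 + u}{2 u}$
$w{\left(f \right)} = 14 - 7 f$ ($w{\left(f \right)} = - 14 \frac{-2 + f}{2 f} f = - 14 \left(-1 + \frac{f}{2}\right) = 14 - 7 f$)
$\frac{45115}{w{\left(78 \right)}} + \frac{18925}{T} = \frac{45115}{14 - 546} + \frac{18925}{5420} = \frac{45115}{14 - 546} + 18925 \cdot \frac{1}{5420} = \frac{45115}{-532} + \frac{3785}{1084} = 45115 \left(- \frac{1}{532}\right) + \frac{3785}{1084} = - \frac{6445}{76} + \frac{3785}{1084} = - \frac{418670}{5149}$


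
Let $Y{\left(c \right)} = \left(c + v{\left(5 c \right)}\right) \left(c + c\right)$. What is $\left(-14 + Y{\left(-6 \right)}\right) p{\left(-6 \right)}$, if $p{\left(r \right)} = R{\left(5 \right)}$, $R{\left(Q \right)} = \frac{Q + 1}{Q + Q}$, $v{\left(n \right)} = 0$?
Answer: $\frac{174}{5} \approx 34.8$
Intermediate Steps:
$Y{\left(c \right)} = 2 c^{2}$ ($Y{\left(c \right)} = \left(c + 0\right) \left(c + c\right) = c 2 c = 2 c^{2}$)
$R{\left(Q \right)} = \frac{1 + Q}{2 Q}$
$p{\left(r \right)} = \frac{3}{5}$ ($p{\left(r \right)} = \frac{1 + 5}{2 \cdot 5} = \frac{1}{2} \cdot \frac{1}{5} \cdot 6 = \frac{3}{5}$)
$\left(-14 + Y{\left(-6 \right)}\right) p{\left(-6 \right)} = \left(-14 + 2 \left(-6\right)^{2}\right) \frac{3}{5} = \left(-14 + 2 \cdot 36\right) \frac{3}{5} = \left(-14 + 72\right) \frac{3}{5} = 58 \cdot \frac{3}{5} = \frac{174}{5}$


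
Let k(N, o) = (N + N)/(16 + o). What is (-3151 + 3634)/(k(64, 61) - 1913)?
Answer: -37191/147173 ≈ -0.25270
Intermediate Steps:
k(N, o) = 2*N/(16 + o) (k(N, o) = (2*N)/(16 + o) = 2*N/(16 + o))
(-3151 + 3634)/(k(64, 61) - 1913) = (-3151 + 3634)/(2*64/(16 + 61) - 1913) = 483/(2*64/77 - 1913) = 483/(2*64*(1/77) - 1913) = 483/(128/77 - 1913) = 483/(-147173/77) = 483*(-77/147173) = -37191/147173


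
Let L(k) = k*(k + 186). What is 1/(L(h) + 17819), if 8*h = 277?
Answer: 64/1629321 ≈ 3.9280e-5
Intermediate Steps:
h = 277/8 (h = (⅛)*277 = 277/8 ≈ 34.625)
L(k) = k*(186 + k)
1/(L(h) + 17819) = 1/(277*(186 + 277/8)/8 + 17819) = 1/((277/8)*(1765/8) + 17819) = 1/(488905/64 + 17819) = 1/(1629321/64) = 64/1629321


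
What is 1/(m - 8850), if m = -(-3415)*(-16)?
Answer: -1/63490 ≈ -1.5750e-5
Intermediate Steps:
m = -54640 (m = -1*54640 = -54640)
1/(m - 8850) = 1/(-54640 - 8850) = 1/(-63490) = -1/63490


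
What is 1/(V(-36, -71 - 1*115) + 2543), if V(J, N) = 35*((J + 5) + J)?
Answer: 1/198 ≈ 0.0050505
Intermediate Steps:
V(J, N) = 175 + 70*J (V(J, N) = 35*((5 + J) + J) = 35*(5 + 2*J) = 175 + 70*J)
1/(V(-36, -71 - 1*115) + 2543) = 1/((175 + 70*(-36)) + 2543) = 1/((175 - 2520) + 2543) = 1/(-2345 + 2543) = 1/198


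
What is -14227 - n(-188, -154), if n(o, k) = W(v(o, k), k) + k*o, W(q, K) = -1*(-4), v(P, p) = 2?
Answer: -43183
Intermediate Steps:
W(q, K) = 4
n(o, k) = 4 + k*o
-14227 - n(-188, -154) = -14227 - (4 - 154*(-188)) = -14227 - (4 + 28952) = -14227 - 1*28956 = -14227 - 28956 = -43183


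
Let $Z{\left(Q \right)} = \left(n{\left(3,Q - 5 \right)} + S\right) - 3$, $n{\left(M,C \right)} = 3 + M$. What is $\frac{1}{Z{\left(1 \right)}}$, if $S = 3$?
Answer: $\frac{1}{6} \approx 0.16667$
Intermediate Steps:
$Z{\left(Q \right)} = 6$ ($Z{\left(Q \right)} = \left(\left(3 + 3\right) + 3\right) - 3 = \left(6 + 3\right) - 3 = 9 - 3 = 6$)
$\frac{1}{Z{\left(1 \right)}} = \frac{1}{6}$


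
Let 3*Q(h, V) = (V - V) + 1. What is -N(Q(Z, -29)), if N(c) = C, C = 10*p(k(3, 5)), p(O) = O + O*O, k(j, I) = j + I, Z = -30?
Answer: -720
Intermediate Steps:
k(j, I) = I + j
p(O) = O + O²
Q(h, V) = ⅓ (Q(h, V) = ((V - V) + 1)/3 = (0 + 1)/3 = (⅓)*1 = ⅓)
C = 720 (C = 10*((5 + 3)*(1 + (5 + 3))) = 10*(8*(1 + 8)) = 10*(8*9) = 10*72 = 720)
N(c) = 720
-N(Q(Z, -29)) = -1*720 = -720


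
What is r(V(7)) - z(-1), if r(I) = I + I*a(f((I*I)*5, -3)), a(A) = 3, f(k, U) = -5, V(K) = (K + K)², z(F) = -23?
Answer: 807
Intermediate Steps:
V(K) = 4*K² (V(K) = (2*K)² = 4*K²)
r(I) = 4*I (r(I) = I + I*3 = I + 3*I = 4*I)
r(V(7)) - z(-1) = 4*(4*7²) - 1*(-23) = 4*(4*49) + 23 = 4*196 + 23 = 784 + 23 = 807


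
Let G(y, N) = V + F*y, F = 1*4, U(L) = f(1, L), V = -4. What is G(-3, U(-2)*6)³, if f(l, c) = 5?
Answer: -4096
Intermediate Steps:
U(L) = 5
F = 4
G(y, N) = -4 + 4*y
G(-3, U(-2)*6)³ = (-4 + 4*(-3))³ = (-4 - 12)³ = (-16)³ = -4096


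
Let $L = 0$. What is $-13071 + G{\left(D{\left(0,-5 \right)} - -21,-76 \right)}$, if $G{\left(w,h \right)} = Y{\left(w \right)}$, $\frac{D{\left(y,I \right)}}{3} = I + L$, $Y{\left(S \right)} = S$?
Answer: $-13065$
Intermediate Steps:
$D{\left(y,I \right)} = 3 I$ ($D{\left(y,I \right)} = 3 \left(I + 0\right) = 3 I$)
$G{\left(w,h \right)} = w$
$-13071 + G{\left(D{\left(0,-5 \right)} - -21,-76 \right)} = -13071 + \left(3 \left(-5\right) - -21\right) = -13071 + \left(-15 + 21\right) = -13071 + 6 = -13065$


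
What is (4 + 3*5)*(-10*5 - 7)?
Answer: -1083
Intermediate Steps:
(4 + 3*5)*(-10*5 - 7) = (4 + 15)*(-50 - 7) = 19*(-57) = -1083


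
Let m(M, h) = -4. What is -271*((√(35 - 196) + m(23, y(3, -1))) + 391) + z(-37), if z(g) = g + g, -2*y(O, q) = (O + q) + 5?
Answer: -104951 - 271*I*√161 ≈ -1.0495e+5 - 3438.6*I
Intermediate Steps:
y(O, q) = -5/2 - O/2 - q/2 (y(O, q) = -((O + q) + 5)/2 = -(5 + O + q)/2 = -5/2 - O/2 - q/2)
z(g) = 2*g
-271*((√(35 - 196) + m(23, y(3, -1))) + 391) + z(-37) = -271*((√(35 - 196) - 4) + 391) + 2*(-37) = -271*((√(-161) - 4) + 391) - 74 = -271*((I*√161 - 4) + 391) - 74 = -271*((-4 + I*√161) + 391) - 74 = -271*(387 + I*√161) - 74 = (-104877 - 271*I*√161) - 74 = -104951 - 271*I*√161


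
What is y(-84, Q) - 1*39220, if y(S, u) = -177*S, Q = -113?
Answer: -24352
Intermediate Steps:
y(-84, Q) - 1*39220 = -177*(-84) - 1*39220 = 14868 - 39220 = -24352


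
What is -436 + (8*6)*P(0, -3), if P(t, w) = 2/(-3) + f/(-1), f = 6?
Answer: -756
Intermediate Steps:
P(t, w) = -20/3 (P(t, w) = 2/(-3) + 6/(-1) = 2*(-⅓) + 6*(-1) = -⅔ - 6 = -20/3)
-436 + (8*6)*P(0, -3) = -436 + (8*6)*(-20/3) = -436 + 48*(-20/3) = -436 - 320 = -756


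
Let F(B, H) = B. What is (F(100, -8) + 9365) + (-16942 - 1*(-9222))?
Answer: 1745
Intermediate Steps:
(F(100, -8) + 9365) + (-16942 - 1*(-9222)) = (100 + 9365) + (-16942 - 1*(-9222)) = 9465 + (-16942 + 9222) = 9465 - 7720 = 1745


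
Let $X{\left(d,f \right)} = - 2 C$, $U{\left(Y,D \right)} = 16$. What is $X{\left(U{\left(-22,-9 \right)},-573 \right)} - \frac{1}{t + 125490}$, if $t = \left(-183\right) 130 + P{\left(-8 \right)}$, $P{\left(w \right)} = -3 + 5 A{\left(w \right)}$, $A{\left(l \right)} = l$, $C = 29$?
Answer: $- \frac{5896107}{101657} \approx -58.0$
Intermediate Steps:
$P{\left(w \right)} = -3 + 5 w$
$X{\left(d,f \right)} = -58$ ($X{\left(d,f \right)} = \left(-2\right) 29 = -58$)
$t = -23833$ ($t = \left(-183\right) 130 + \left(-3 + 5 \left(-8\right)\right) = -23790 - 43 = -23833$)
$X{\left(U{\left(-22,-9 \right)},-573 \right)} - \frac{1}{t + 125490} = -58 - \frac{1}{-23833 + 125490} = -58 - \frac{1}{101657} = - \frac{5896107}{101657}$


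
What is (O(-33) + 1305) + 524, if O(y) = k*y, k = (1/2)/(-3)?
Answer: 3669/2 ≈ 1834.5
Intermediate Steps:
k = -1/6 (k = (1*(1/2))*(-1/3) = (1/2)*(-1/3) = -1/6 ≈ -0.16667)
O(y) = -y/6
(O(-33) + 1305) + 524 = (-1/6*(-33) + 1305) + 524 = (11/2 + 1305) + 524 = 2621/2 + 524 = 3669/2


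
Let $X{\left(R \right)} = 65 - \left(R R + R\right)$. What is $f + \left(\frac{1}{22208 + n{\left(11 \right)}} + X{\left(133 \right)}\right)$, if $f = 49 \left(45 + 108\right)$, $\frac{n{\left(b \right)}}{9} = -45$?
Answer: $- \frac{223698779}{21803} \approx -10260.0$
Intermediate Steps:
$n{\left(b \right)} = -405$ ($n{\left(b \right)} = 9 \left(-45\right) = -405$)
$X{\left(R \right)} = 65 - R - R^{2}$ ($X{\left(R \right)} = 65 - \left(R^{2} + R\right) = 65 - \left(R + R^{2}\right) = 65 - R - R^{2}$)
$f = 7497$ ($f = 49 \cdot 153 = 7497$)
$f + \left(\frac{1}{22208 + n{\left(11 \right)}} + X{\left(133 \right)}\right) = 7497 + \left(\frac{1}{22208 - 405} - 17757\right) = 7497 + \left(\frac{1}{21803} - 17757\right) = 7497 - \frac{387155870}{21803} = - \frac{223698779}{21803}$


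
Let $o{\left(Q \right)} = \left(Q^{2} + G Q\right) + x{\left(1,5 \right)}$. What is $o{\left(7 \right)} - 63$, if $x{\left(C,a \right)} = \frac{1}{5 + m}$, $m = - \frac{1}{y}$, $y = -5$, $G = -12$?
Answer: $- \frac{2543}{26} \approx -97.808$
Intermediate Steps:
$m = \frac{1}{5}$ ($m = - \frac{1}{-5} = \left(-1\right) \left(- \frac{1}{5}\right) = \frac{1}{5} \approx 0.2$)
$x{\left(C,a \right)} = \frac{5}{26}$ ($x{\left(C,a \right)} = \frac{1}{5 + \frac{1}{5}} = \frac{1}{\frac{26}{5}} = \frac{5}{26}$)
$o{\left(Q \right)} = \frac{5}{26} + Q^{2} - 12 Q$ ($o{\left(Q \right)} = \left(Q^{2} - 12 Q\right) + \frac{5}{26} = \frac{5}{26} + Q^{2} - 12 Q$)
$o{\left(7 \right)} - 63 = \left(\frac{5}{26} + 7^{2} - 84\right) - 63 = \left(\frac{5}{26} + 49 - 84\right) - 63 = - \frac{905}{26} - 63 = - \frac{2543}{26}$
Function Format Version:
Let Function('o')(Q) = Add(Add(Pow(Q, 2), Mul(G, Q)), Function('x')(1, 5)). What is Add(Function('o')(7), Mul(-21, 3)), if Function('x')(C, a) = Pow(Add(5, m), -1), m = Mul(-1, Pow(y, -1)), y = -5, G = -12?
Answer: Rational(-2543, 26) ≈ -97.808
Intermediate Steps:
m = Rational(1, 5) (m = Mul(-1, Pow(-5, -1)) = Mul(-1, Rational(-1, 5)) = Rational(1, 5) ≈ 0.20000)
Function('x')(C, a) = Rational(5, 26) (Function('x')(C, a) = Pow(Add(5, Rational(1, 5)), -1) = Pow(Rational(26, 5), -1) = Rational(5, 26))
Function('o')(Q) = Add(Rational(5, 26), Pow(Q, 2), Mul(-12, Q)) (Function('o')(Q) = Add(Add(Pow(Q, 2), Mul(-12, Q)), Rational(5, 26)) = Add(Rational(5, 26), Pow(Q, 2), Mul(-12, Q)))
Add(Function('o')(7), Mul(-21, 3)) = Add(Add(Rational(5, 26), Pow(7, 2), Mul(-12, 7)), Mul(-21, 3)) = Add(Add(Rational(5, 26), 49, -84), -63) = Add(Rational(-905, 26), -63) = Rational(-2543, 26)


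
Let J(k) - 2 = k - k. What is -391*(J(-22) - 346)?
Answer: 134504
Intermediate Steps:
J(k) = 2 (J(k) = 2 + (k - k) = 2 + 0 = 2)
-391*(J(-22) - 346) = -391*(2 - 346) = -391*(-344) = 134504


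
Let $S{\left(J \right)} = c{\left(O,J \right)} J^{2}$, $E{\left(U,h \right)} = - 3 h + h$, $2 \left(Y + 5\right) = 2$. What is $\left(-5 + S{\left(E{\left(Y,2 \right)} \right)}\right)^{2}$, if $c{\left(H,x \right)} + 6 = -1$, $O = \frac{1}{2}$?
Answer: $13689$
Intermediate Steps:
$Y = -4$ ($Y = -5 + \frac{1}{2} \cdot 2 = -5 + 1 = -4$)
$O = \frac{1}{2} \approx 0.5$
$E{\left(U,h \right)} = - 2 h$
$c{\left(H,x \right)} = -7$ ($c{\left(H,x \right)} = -6 - 1 = -7$)
$S{\left(J \right)} = - 7 J^{2}$
$\left(-5 + S{\left(E{\left(Y,2 \right)} \right)}\right)^{2} = \left(-5 - 7 \left(\left(-2\right) 2\right)^{2}\right)^{2} = \left(-5 - 7 \left(-4\right)^{2}\right)^{2} = \left(-5 - 112\right)^{2} = \left(-117\right)^{2} = 13689$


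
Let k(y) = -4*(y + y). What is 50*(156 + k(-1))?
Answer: 8200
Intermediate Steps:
k(y) = -8*y
50*(156 + k(-1)) = 50*(156 - 8*(-1)) = 50*(156 + 8) = 50*164 = 8200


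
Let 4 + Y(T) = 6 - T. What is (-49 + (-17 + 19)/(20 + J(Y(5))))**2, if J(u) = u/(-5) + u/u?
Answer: 6974881/2916 ≈ 2391.9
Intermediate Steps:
Y(T) = 2 - T (Y(T) = -4 + (6 - T) = 2 - T)
J(u) = 1 - u/5 (J(u) = u*(-1/5) + 1 = -u/5 + 1 = 1 - u/5)
(-49 + (-17 + 19)/(20 + J(Y(5))))**2 = (-49 + (-17 + 19)/(20 + (1 - (2 - 1*5)/5)))**2 = (-49 + 2/(20 + (1 - (2 - 5)/5)))**2 = (-49 + 2/(20 + (1 - 1/5*(-3))))**2 = (-49 + 2/(20 + (1 + 3/5)))**2 = (-49 + 2/(20 + 8/5))**2 = (-49 + 2/(108/5))**2 = (-49 + 2*(5/108))**2 = (-49 + 5/54)**2 = (-2641/54)**2 = 6974881/2916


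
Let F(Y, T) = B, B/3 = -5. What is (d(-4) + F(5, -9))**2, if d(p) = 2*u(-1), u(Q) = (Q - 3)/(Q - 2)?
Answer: 1369/9 ≈ 152.11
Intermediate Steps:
B = -15 (B = 3*(-5) = -15)
F(Y, T) = -15
u(Q) = (-3 + Q)/(-2 + Q)
d(p) = 8/3 (d(p) = 2*((-3 - 1)/(-2 - 1)) = 2*(-4/(-3)) = 2*(-1/3*(-4)) = 2*(4/3) = 8/3)
(d(-4) + F(5, -9))**2 = (8/3 - 15)**2 = (-37/3)**2 = 1369/9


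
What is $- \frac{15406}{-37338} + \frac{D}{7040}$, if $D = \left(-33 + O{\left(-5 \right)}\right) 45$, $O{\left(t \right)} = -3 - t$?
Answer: $\frac{5637173}{26285952} \approx 0.21446$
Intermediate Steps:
$D = -1395$ ($D = \left(-33 - -2\right) 45 = \left(-33 + \left(-3 + 5\right)\right) 45 = \left(-33 + 2\right) 45 = \left(-31\right) 45 = -1395$)
$- \frac{15406}{-37338} + \frac{D}{7040} = - \frac{15406}{-37338} - \frac{1395}{7040} = \left(-15406\right) \left(- \frac{1}{37338}\right) - \frac{279}{1408} = \frac{7703}{18669} - \frac{279}{1408} = \frac{5637173}{26285952}$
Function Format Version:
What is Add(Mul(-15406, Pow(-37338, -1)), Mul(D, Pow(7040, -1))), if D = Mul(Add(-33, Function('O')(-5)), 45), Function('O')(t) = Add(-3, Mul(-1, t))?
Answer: Rational(5637173, 26285952) ≈ 0.21446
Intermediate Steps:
D = -1395 (D = Mul(Add(-33, Add(-3, Mul(-1, -5))), 45) = Mul(Add(-33, Add(-3, 5)), 45) = Mul(Add(-33, 2), 45) = Mul(-31, 45) = -1395)
Add(Mul(-15406, Pow(-37338, -1)), Mul(D, Pow(7040, -1))) = Add(Mul(-15406, Pow(-37338, -1)), Mul(-1395, Pow(7040, -1))) = Add(Mul(-15406, Rational(-1, 37338)), Mul(-1395, Rational(1, 7040))) = Add(Rational(7703, 18669), Rational(-279, 1408)) = Rational(5637173, 26285952)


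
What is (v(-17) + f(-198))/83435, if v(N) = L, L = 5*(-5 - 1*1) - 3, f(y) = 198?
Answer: 3/1517 ≈ 0.0019776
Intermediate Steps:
L = -33 (L = 5*(-5 - 1) - 3 = 5*(-6) - 3 = -30 - 3 = -33)
v(N) = -33
(v(-17) + f(-198))/83435 = (-33 + 198)/83435 = 165*(1/83435) = 3/1517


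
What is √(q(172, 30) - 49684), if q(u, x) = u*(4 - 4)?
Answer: 2*I*√12421 ≈ 222.9*I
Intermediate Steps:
q(u, x) = 0 (q(u, x) = u*0 = 0)
√(q(172, 30) - 49684) = √(0 - 49684) = √(-49684) = 2*I*√12421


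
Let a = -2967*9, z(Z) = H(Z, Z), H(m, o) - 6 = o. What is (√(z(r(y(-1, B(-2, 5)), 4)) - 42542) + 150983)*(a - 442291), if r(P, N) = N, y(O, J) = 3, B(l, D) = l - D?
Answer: -70810121102 - 6565916*I*√217 ≈ -7.081e+10 - 9.6722e+7*I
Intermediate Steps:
H(m, o) = 6 + o
z(Z) = 6 + Z
a = -26703
(√(z(r(y(-1, B(-2, 5)), 4)) - 42542) + 150983)*(a - 442291) = (√((6 + 4) - 42542) + 150983)*(-26703 - 442291) = (√(10 - 42542) + 150983)*(-468994) = (√(-42532) + 150983)*(-468994) = (14*I*√217 + 150983)*(-468994) = (150983 + 14*I*√217)*(-468994) = -70810121102 - 6565916*I*√217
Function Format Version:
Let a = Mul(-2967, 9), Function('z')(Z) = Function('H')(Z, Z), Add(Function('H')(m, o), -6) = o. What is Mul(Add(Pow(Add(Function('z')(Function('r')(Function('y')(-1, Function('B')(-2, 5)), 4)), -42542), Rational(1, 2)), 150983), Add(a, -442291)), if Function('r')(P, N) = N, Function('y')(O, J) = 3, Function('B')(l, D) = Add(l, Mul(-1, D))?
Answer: Add(-70810121102, Mul(-6565916, I, Pow(217, Rational(1, 2)))) ≈ Add(-7.0810e+10, Mul(-9.6722e+7, I))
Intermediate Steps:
Function('H')(m, o) = Add(6, o)
Function('z')(Z) = Add(6, Z)
a = -26703
Mul(Add(Pow(Add(Function('z')(Function('r')(Function('y')(-1, Function('B')(-2, 5)), 4)), -42542), Rational(1, 2)), 150983), Add(a, -442291)) = Mul(Add(Pow(Add(Add(6, 4), -42542), Rational(1, 2)), 150983), Add(-26703, -442291)) = Mul(Add(Pow(Add(10, -42542), Rational(1, 2)), 150983), -468994) = Mul(Add(Pow(-42532, Rational(1, 2)), 150983), -468994) = Mul(Add(Mul(14, I, Pow(217, Rational(1, 2))), 150983), -468994) = Mul(Add(150983, Mul(14, I, Pow(217, Rational(1, 2)))), -468994) = Add(-70810121102, Mul(-6565916, I, Pow(217, Rational(1, 2))))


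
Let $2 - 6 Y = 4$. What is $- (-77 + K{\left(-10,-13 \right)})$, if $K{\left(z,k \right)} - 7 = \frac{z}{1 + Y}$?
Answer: $85$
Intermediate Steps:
$Y = - \frac{1}{3}$ ($Y = \frac{1}{3} - \frac{2}{3} = - \frac{1}{3} \approx -0.33333$)
$K{\left(z,k \right)} = 7 + \frac{3 z}{2}$ ($K{\left(z,k \right)} = 7 + \frac{z}{1 - \frac{1}{3}} = 7 + \frac{z}{\frac{2}{3}} = 7 + \frac{3 z}{2}$)
$- (-77 + K{\left(-10,-13 \right)}) = - (-77 + \left(7 + \frac{3}{2} \left(-10\right)\right)) = - (-77 + \left(7 - 15\right)) = - (-77 - 8) = \left(-1\right) \left(-85\right) = 85$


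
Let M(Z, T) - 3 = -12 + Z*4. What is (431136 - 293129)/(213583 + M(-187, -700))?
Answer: 138007/212826 ≈ 0.64845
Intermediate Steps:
M(Z, T) = -9 + 4*Z (M(Z, T) = 3 + (-12 + Z*4) = 3 + (-12 + 4*Z) = -9 + 4*Z)
(431136 - 293129)/(213583 + M(-187, -700)) = (431136 - 293129)/(213583 + (-9 + 4*(-187))) = 138007/(213583 + (-9 - 748)) = 138007/(213583 - 757) = 138007/212826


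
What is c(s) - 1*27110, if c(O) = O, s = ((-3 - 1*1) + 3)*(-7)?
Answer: -27103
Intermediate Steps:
s = 7 (s = ((-3 - 1) + 3)*(-7) = (-4 + 3)*(-7) = -1*(-7) = 7)
c(s) - 1*27110 = 7 - 1*27110 = 7 - 27110 = -27103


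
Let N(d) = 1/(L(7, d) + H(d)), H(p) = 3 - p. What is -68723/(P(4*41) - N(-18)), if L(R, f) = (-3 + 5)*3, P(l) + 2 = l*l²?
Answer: -1855521/119095433 ≈ -0.015580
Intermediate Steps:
P(l) = -2 + l³ (P(l) = -2 + l*l² = -2 + l³)
L(R, f) = 6 (L(R, f) = 2*3 = 6)
N(d) = 1/(9 - d) (N(d) = 1/(6 + (3 - d)) = 1/(9 - d))
-68723/(P(4*41) - N(-18)) = -68723/((-2 + (4*41)³) - (-1)/(-9 - 18)) = -68723/((-2 + 164³) - (-1)/(-27)) = -68723/((-2 + 4410944) - (-1)*(-1)/27) = -68723/(4410942 - 1*1/27) = -68723/(4410942 - 1/27) = -68723/119095433/27 = -68723*27/119095433 = -1855521/119095433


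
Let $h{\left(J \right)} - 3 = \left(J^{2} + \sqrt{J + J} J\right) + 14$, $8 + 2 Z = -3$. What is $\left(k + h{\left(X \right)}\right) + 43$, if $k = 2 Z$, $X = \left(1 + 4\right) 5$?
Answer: $674 + 125 \sqrt{2} \approx 850.78$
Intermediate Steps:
$Z = - \frac{11}{2}$ ($Z = -4 + \frac{1}{2} \left(-3\right) = -4 - \frac{3}{2} = - \frac{11}{2} \approx -5.5$)
$X = 25$ ($X = 5 \cdot 5 = 25$)
$h{\left(J \right)} = 17 + J^{2} + \sqrt{2} J^{\frac{3}{2}}$ ($h{\left(J \right)} = 3 + \left(\left(J^{2} + \sqrt{J + J} J\right) + 14\right) = 3 + \left(\left(J^{2} + \sqrt{2 J} J\right) + 14\right) = 3 + \left(\left(J^{2} + \sqrt{2} \sqrt{J} J\right) + 14\right) = 3 + \left(\left(J^{2} + \sqrt{2} J^{\frac{3}{2}}\right) + 14\right) = 3 + \left(14 + J^{2} + \sqrt{2} J^{\frac{3}{2}}\right) = 17 + J^{2} + \sqrt{2} J^{\frac{3}{2}}$)
$k = -11$ ($k = 2 \left(- \frac{11}{2}\right) = -11$)
$\left(k + h{\left(X \right)}\right) + 43 = \left(-11 + \left(17 + 25^{2} + \sqrt{2} \cdot 25^{\frac{3}{2}}\right)\right) + 43 = \left(-11 + \left(17 + 625 + \sqrt{2} \cdot 125\right)\right) + 43 = \left(-11 + \left(17 + 625 + 125 \sqrt{2}\right)\right) + 43 = \left(-11 + \left(642 + 125 \sqrt{2}\right)\right) + 43 = \left(631 + 125 \sqrt{2}\right) + 43 = 674 + 125 \sqrt{2}$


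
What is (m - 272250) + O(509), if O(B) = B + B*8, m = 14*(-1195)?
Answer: -284399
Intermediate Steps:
m = -16730
O(B) = 9*B (O(B) = B + 8*B = 9*B)
(m - 272250) + O(509) = (-16730 - 272250) + 9*509 = -288980 + 4581 = -284399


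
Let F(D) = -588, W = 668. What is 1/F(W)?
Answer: -1/588 ≈ -0.0017007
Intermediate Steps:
1/F(W) = 1/(-588) = -1/588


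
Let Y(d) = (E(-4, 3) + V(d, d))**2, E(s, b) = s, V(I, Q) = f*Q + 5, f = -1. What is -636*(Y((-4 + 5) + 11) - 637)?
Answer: 328176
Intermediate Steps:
V(I, Q) = 5 - Q (V(I, Q) = -Q + 5 = 5 - Q)
Y(d) = (1 - d)**2 (Y(d) = (-4 + (5 - d))**2 = (1 - d)**2)
-636*(Y((-4 + 5) + 11) - 637) = -636*((1 - ((-4 + 5) + 11))**2 - 637) = -636*((1 - (1 + 11))**2 - 637) = -636*((1 - 1*12)**2 - 637) = -636*((1 - 12)**2 - 637) = -636*((-11)**2 - 637) = -636*(121 - 637) = -636*(-516) = 328176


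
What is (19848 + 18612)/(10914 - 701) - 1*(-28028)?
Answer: 286288424/10213 ≈ 28032.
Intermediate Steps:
(19848 + 18612)/(10914 - 701) - 1*(-28028) = 38460/10213 + 28028 = 286288424/10213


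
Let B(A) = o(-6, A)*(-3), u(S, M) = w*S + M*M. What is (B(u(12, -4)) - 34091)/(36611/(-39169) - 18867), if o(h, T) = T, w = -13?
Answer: 1318859399/739038134 ≈ 1.7846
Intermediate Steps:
u(S, M) = M**2 - 13*S (u(S, M) = -13*S + M*M = -13*S + M**2 = M**2 - 13*S)
B(A) = -3*A (B(A) = A*(-3) = -3*A)
(B(u(12, -4)) - 34091)/(36611/(-39169) - 18867) = (-3*((-4)**2 - 13*12) - 34091)/(36611/(-39169) - 18867) = (-3*(16 - 156) - 34091)/(36611*(-1/39169) - 18867) = (-3*(-140) - 34091)/(-36611/39169 - 18867) = (420 - 34091)/(-739038134/39169) = -33671*(-39169/739038134) = 1318859399/739038134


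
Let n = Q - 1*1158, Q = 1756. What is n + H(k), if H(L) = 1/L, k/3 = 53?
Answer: 95083/159 ≈ 598.01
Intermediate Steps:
k = 159 (k = 3*53 = 159)
n = 598 (n = 1756 - 1*1158 = 1756 - 1158 = 598)
n + H(k) = 598 + 1/159 = 95083/159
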